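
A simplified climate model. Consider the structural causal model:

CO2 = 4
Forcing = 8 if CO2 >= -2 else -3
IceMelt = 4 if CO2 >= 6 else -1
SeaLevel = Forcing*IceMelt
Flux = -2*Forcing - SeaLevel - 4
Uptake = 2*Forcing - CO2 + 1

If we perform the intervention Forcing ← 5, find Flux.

-9

do(Forcing=5) replaces the equation Forcing = 8 if CO2 >= -2 else -3 with the constant Forcing = 5.
IceMelt = 4 if CO2 >= 6 else -1  [with CO2=4]  = -1
SeaLevel = Forcing*IceMelt  [with Forcing=5, IceMelt=-1]  = -5
Flux = -2*Forcing - SeaLevel - 4  [with Forcing=5, SeaLevel=-5]  = -9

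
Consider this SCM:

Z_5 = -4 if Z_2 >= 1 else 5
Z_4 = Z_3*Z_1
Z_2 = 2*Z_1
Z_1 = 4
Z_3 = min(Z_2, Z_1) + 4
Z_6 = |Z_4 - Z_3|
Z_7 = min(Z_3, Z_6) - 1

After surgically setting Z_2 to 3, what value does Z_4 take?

Under do(Z_2=3), the mechanism Z_2 = 2*Z_1 is discarded; Z_2 is fixed at 3.
Z_3 = min(Z_2, Z_1) + 4  [with Z_2=3, Z_1=4]  = 7
Z_4 = Z_3*Z_1  [with Z_3=7, Z_1=4]  = 28

28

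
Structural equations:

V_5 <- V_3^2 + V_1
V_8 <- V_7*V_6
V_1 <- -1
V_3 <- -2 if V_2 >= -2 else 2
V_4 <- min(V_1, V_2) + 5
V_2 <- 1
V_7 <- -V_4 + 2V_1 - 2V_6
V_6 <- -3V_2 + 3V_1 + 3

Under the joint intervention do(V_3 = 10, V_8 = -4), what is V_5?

The joint intervention fixes V_3 = 10, V_8 = -4, removing each variable's own equation.
V_5 = V_3^2 + V_1  [with V_3=10, V_1=-1]  = 99

99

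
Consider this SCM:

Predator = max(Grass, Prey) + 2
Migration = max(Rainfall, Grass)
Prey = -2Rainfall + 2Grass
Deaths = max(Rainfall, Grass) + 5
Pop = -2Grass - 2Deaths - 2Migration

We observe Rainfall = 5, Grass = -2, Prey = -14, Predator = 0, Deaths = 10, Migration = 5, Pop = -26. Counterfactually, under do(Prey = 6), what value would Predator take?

The intervention breaks the incoming arrows to Prey: Prey = -2Rainfall + 2Grass no longer applies, and Prey = 6.
Predator = max(Grass, Prey) + 2  [with Grass=-2, Prey=6]  = 8

8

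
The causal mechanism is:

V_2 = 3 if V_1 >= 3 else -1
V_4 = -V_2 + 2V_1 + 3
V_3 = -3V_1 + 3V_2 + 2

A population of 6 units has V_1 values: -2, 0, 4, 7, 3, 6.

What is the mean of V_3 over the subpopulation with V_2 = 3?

-4

E[V_3|V_2=3] averages over only the 4 units with V_2=3 (V_1 = 4, 7, 3, 6): V_3 = -1, -10, 2, -7, mean -4.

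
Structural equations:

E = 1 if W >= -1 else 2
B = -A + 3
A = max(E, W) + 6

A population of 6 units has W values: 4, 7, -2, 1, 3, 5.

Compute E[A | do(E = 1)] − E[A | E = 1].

-0.5

do(E=1) breaks E's dependence on W. With E=1 fixed, A across the units is 10, 13, 7, 7, 9, 11, mean 9.5.
Conditioning on E=1 selects the 5 unit(s) with W ∈ {4, 7, 1, 3, 5}. Their A values: 10, 13, 7, 9, 11. Mean = 10.
Difference = 9.5 − 10 = -0.5.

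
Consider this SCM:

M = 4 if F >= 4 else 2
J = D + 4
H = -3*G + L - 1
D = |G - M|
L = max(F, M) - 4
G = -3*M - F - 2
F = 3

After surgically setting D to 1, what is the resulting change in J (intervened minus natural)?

The intervention breaks the incoming arrows to D: D = |G - M| no longer applies, and D = 1.
J = D + 4  [with D=1]  = 5
Without intervention: M = 4 if F >= 4 else 2  [with F=3]  = 2; G = -3*M - F - 2  [with M=2, F=3]  = -11; D = |G - M|  [with G=-11, M=2]  = 13; J = D + 4  [with D=13]  = 17.
Change = 5 − 17 = -12.

-12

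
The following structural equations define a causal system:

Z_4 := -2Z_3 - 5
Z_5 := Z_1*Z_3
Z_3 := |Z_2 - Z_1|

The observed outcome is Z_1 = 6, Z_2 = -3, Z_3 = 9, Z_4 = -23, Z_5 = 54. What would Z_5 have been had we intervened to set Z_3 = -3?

do(Z_3=-3) replaces the equation Z_3 := |Z_2 - Z_1| with the constant Z_3 = -3.
Z_5 = Z_1*Z_3  [with Z_1=6, Z_3=-3]  = -18

-18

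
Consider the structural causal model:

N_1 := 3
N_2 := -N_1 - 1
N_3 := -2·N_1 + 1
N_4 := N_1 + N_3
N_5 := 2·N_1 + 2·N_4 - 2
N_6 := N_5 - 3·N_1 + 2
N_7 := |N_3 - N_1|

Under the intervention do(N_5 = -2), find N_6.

-9

The intervention breaks the incoming arrows to N_5: N_5 := 2·N_1 + 2·N_4 - 2 no longer applies, and N_5 = -2.
N_6 = N_5 - 3·N_1 + 2  [with N_5=-2, N_1=3]  = -9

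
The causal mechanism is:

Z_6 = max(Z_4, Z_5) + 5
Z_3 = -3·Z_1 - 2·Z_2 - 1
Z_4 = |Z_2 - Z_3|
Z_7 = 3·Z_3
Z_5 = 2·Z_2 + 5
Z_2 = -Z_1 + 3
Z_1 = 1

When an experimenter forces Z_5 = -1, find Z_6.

The intervention breaks the incoming arrows to Z_5: Z_5 = 2·Z_2 + 5 no longer applies, and Z_5 = -1.
Z_2 = -Z_1 + 3  [with Z_1=1]  = 2
Z_3 = -3·Z_1 - 2·Z_2 - 1  [with Z_1=1, Z_2=2]  = -8
Z_4 = |Z_2 - Z_3|  [with Z_2=2, Z_3=-8]  = 10
Z_6 = max(Z_4, Z_5) + 5  [with Z_4=10, Z_5=-1]  = 15

15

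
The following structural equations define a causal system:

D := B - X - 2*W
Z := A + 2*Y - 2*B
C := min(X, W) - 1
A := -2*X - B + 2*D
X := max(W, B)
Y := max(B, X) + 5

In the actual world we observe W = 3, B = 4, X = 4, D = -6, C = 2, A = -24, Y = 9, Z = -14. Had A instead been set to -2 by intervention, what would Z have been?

Intervening sets A = -2 and removes its equation (A := -2*X - B + 2*D).
X = max(W, B)  [with W=3, B=4]  = 4
Y = max(B, X) + 5  [with B=4, X=4]  = 9
Z = A + 2*Y - 2*B  [with A=-2, Y=9, B=4]  = 8

8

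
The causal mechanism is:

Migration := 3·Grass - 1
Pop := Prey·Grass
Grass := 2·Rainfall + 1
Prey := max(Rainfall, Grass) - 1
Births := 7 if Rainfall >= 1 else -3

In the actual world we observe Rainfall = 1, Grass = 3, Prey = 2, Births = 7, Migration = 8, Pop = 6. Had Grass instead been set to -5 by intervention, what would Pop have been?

Under do(Grass=-5), the mechanism Grass := 2·Rainfall + 1 is discarded; Grass is fixed at -5.
Prey = max(Rainfall, Grass) - 1  [with Rainfall=1, Grass=-5]  = 0
Pop = Prey·Grass  [with Prey=0, Grass=-5]  = 0

0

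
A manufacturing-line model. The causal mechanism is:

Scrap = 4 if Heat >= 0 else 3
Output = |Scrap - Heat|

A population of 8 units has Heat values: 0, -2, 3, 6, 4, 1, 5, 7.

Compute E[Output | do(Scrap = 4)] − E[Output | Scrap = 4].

do(Scrap=4) breaks Scrap's dependence on Heat. With Scrap=4 fixed, Output across the units is 4, 6, 1, 2, 0, 3, 1, 3, mean 2.5.
E[Output|Scrap=4] averages over only the 7 units with Scrap=4 (Heat = 0, 3, 6, 4, 1, 5, 7): Output = 4, 1, 2, 0, 3, 1, 3, mean 2.
Difference = 2.5 − 2 = 0.5.

0.5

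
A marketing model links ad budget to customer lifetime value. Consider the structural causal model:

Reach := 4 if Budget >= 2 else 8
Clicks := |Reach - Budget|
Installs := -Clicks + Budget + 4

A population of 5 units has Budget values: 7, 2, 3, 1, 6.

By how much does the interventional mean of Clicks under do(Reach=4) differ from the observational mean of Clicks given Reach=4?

The intervention sets Reach=4 in all 5 units regardless of Budget. Recomputing Clicks per unit gives 3, 2, 1, 3, 2; average 2.2.
Conditioning on Reach=4 selects the 4 unit(s) with Budget ∈ {7, 2, 3, 6}. Their Clicks values: 3, 2, 1, 2. Mean = 2.
Difference = 2.2 − 2 = 0.2.

0.2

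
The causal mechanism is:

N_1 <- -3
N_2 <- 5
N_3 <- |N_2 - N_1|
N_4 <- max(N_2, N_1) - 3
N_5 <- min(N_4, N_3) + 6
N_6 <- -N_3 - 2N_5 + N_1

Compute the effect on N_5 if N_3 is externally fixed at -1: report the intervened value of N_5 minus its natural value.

do(N_3=-1) replaces the equation N_3 <- |N_2 - N_1| with the constant N_3 = -1.
N_4 = max(N_2, N_1) - 3  [with N_2=5, N_1=-3]  = 2
N_5 = min(N_4, N_3) + 6  [with N_4=2, N_3=-1]  = 5
Without intervention: N_3 = |N_2 - N_1|  [with N_2=5, N_1=-3]  = 8; N_4 = max(N_2, N_1) - 3  [with N_2=5, N_1=-3]  = 2; N_5 = min(N_4, N_3) + 6  [with N_4=2, N_3=8]  = 8.
Change = 5 − 8 = -3.

-3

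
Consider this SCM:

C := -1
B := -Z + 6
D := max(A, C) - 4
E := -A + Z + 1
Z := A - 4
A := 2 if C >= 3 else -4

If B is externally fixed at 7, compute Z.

do(B=7) replaces the equation B := -Z + 6 with the constant B = 7.
No directed path runs from B to Z, so Z keeps its natural value.
A = 2 if C >= 3 else -4  [with C=-1]  = -4
Z = A - 4  [with A=-4]  = -8

-8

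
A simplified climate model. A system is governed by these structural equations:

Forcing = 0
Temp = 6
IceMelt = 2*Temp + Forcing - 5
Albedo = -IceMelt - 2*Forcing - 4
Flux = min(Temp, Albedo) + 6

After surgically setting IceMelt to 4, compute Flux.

do(IceMelt=4) replaces the equation IceMelt = 2*Temp + Forcing - 5 with the constant IceMelt = 4.
Albedo = -IceMelt - 2*Forcing - 4  [with IceMelt=4, Forcing=0]  = -8
Flux = min(Temp, Albedo) + 6  [with Temp=6, Albedo=-8]  = -2

-2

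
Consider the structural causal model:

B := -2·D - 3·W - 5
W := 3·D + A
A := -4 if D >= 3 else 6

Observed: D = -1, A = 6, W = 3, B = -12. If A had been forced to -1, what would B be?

9

Under do(A=-1), the mechanism A := -4 if D >= 3 else 6 is discarded; A is fixed at -1.
W = 3·D + A  [with D=-1, A=-1]  = -4
B = -2·D - 3·W - 5  [with D=-1, W=-4]  = 9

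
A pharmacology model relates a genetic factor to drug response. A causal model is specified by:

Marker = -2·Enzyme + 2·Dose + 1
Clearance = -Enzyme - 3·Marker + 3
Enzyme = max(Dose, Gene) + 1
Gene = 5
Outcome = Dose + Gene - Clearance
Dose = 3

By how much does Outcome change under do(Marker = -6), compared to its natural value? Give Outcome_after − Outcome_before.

-3

Under do(Marker=-6), the mechanism Marker = -2·Enzyme + 2·Dose + 1 is discarded; Marker is fixed at -6.
Enzyme = max(Dose, Gene) + 1  [with Dose=3, Gene=5]  = 6
Clearance = -Enzyme - 3·Marker + 3  [with Enzyme=6, Marker=-6]  = 15
Outcome = Dose + Gene - Clearance  [with Dose=3, Gene=5, Clearance=15]  = -7
Without intervention: Enzyme = max(Dose, Gene) + 1  [with Dose=3, Gene=5]  = 6; Marker = -2·Enzyme + 2·Dose + 1  [with Enzyme=6, Dose=3]  = -5; Clearance = -Enzyme - 3·Marker + 3  [with Enzyme=6, Marker=-5]  = 12; Outcome = Dose + Gene - Clearance  [with Dose=3, Gene=5, Clearance=12]  = -4.
Change = -7 − (-4) = -3.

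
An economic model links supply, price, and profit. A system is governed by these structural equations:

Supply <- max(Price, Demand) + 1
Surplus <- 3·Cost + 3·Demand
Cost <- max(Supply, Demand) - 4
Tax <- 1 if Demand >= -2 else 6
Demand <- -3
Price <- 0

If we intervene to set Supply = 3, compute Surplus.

The intervention breaks the incoming arrows to Supply: Supply <- max(Price, Demand) + 1 no longer applies, and Supply = 3.
Cost = max(Supply, Demand) - 4  [with Supply=3, Demand=-3]  = -1
Surplus = 3·Cost + 3·Demand  [with Cost=-1, Demand=-3]  = -12

-12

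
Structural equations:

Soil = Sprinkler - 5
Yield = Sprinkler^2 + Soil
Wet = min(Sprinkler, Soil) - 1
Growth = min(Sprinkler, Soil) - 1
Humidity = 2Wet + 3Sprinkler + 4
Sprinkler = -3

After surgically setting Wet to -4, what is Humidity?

-13

do(Wet=-4) replaces the equation Wet = min(Sprinkler, Soil) - 1 with the constant Wet = -4.
Humidity = 2Wet + 3Sprinkler + 4  [with Wet=-4, Sprinkler=-3]  = -13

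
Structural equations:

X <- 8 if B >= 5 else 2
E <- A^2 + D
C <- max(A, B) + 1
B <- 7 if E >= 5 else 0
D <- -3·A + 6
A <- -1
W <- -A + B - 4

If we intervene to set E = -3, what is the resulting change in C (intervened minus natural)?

The intervention breaks the incoming arrows to E: E <- A^2 + D no longer applies, and E = -3.
B = 7 if E >= 5 else 0  [with E=-3]  = 0
C = max(A, B) + 1  [with A=-1, B=0]  = 1
Without intervention: D = -3·A + 6  [with A=-1]  = 9; E = A^2 + D  [with A=-1, D=9]  = 10; B = 7 if E >= 5 else 0  [with E=10]  = 7; C = max(A, B) + 1  [with A=-1, B=7]  = 8.
Change = 1 − 8 = -7.

-7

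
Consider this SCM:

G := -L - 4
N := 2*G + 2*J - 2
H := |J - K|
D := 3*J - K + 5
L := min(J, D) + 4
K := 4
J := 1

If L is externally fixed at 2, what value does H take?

3

Intervening sets L = 2 and removes its equation (L := min(J, D) + 4).
No directed path runs from L to H, so H keeps its natural value.
H = |J - K|  [with J=1, K=4]  = 3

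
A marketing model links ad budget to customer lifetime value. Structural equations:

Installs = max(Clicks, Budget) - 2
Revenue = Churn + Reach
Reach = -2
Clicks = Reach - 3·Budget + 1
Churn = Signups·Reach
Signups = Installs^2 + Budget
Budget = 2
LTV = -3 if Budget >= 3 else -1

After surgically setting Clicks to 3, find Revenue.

The intervention breaks the incoming arrows to Clicks: Clicks = Reach - 3·Budget + 1 no longer applies, and Clicks = 3.
Installs = max(Clicks, Budget) - 2  [with Clicks=3, Budget=2]  = 1
Signups = Installs^2 + Budget  [with Installs=1, Budget=2]  = 3
Churn = Signups·Reach  [with Signups=3, Reach=-2]  = -6
Revenue = Churn + Reach  [with Churn=-6, Reach=-2]  = -8

-8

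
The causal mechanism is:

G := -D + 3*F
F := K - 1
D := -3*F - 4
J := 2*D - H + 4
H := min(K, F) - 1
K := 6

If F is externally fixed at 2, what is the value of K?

6

Under do(F=2), the mechanism F := K - 1 is discarded; F is fixed at 2.
K is not downstream of the intervention, so its value is determined by the original equations.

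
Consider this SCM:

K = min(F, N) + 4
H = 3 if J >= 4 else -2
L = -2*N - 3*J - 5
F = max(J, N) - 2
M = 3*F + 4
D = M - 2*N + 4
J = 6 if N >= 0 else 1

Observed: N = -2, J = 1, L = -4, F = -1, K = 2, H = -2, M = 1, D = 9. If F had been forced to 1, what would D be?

do(F=1) replaces the equation F = max(J, N) - 2 with the constant F = 1.
M = 3*F + 4  [with F=1]  = 7
D = M - 2*N + 4  [with M=7, N=-2]  = 15

15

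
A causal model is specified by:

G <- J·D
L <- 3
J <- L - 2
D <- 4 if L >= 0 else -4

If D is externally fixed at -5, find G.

Under do(D=-5), the mechanism D <- 4 if L >= 0 else -4 is discarded; D is fixed at -5.
J = L - 2  [with L=3]  = 1
G = J·D  [with J=1, D=-5]  = -5

-5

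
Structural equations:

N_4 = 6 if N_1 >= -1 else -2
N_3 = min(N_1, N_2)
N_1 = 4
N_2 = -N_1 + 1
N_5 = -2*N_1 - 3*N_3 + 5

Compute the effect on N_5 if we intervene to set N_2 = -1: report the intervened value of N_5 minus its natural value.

-6

do(N_2=-1) replaces the equation N_2 = -N_1 + 1 with the constant N_2 = -1.
N_3 = min(N_1, N_2)  [with N_1=4, N_2=-1]  = -1
N_5 = -2*N_1 - 3*N_3 + 5  [with N_1=4, N_3=-1]  = 0
Without intervention: N_2 = -N_1 + 1  [with N_1=4]  = -3; N_3 = min(N_1, N_2)  [with N_1=4, N_2=-3]  = -3; N_5 = -2*N_1 - 3*N_3 + 5  [with N_1=4, N_3=-3]  = 6.
Change = 0 − 6 = -6.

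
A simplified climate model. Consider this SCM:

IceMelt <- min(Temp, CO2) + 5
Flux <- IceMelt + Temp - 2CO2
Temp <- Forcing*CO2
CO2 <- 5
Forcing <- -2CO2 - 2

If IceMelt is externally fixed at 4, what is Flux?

Intervening sets IceMelt = 4 and removes its equation (IceMelt <- min(Temp, CO2) + 5).
Forcing = -2CO2 - 2  [with CO2=5]  = -12
Temp = Forcing*CO2  [with Forcing=-12, CO2=5]  = -60
Flux = IceMelt + Temp - 2CO2  [with IceMelt=4, Temp=-60, CO2=5]  = -66

-66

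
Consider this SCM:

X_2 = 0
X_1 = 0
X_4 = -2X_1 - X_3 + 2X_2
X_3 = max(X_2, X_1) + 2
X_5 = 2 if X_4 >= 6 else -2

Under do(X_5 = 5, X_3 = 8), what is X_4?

-8

Under do(X_5 = 5, X_3 = 8), each intervened variable's structural equation is replaced by its fixed value.
X_4 = -2X_1 - X_3 + 2X_2  [with X_1=0, X_3=8, X_2=0]  = -8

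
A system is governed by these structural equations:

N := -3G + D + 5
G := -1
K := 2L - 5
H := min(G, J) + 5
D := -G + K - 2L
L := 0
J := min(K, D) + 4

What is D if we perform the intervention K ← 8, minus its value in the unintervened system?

The intervention breaks the incoming arrows to K: K := 2L - 5 no longer applies, and K = 8.
D = -G + K - 2L  [with G=-1, K=8, L=0]  = 9
Without intervention: K = 2L - 5  [with L=0]  = -5; D = -G + K - 2L  [with G=-1, K=-5, L=0]  = -4.
Change = 9 − (-4) = 13.

13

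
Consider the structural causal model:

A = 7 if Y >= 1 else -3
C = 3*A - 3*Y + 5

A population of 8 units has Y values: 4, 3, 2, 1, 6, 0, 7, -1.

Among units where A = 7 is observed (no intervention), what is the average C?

E[C|A=7] averages over only the 6 units with A=7 (Y = 4, 3, 2, 1, 6, 7): C = 14, 17, 20, 23, 8, 5, mean 14.5.

14.5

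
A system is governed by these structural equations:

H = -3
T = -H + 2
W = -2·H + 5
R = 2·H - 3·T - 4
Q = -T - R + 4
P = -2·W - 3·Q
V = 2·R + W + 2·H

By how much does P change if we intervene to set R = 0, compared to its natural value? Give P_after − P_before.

Under do(R=0), the mechanism R = 2·H - 3·T - 4 is discarded; R is fixed at 0.
T = -H + 2  [with H=-3]  = 5
W = -2·H + 5  [with H=-3]  = 11
Q = -T - R + 4  [with T=5, R=0]  = -1
P = -2·W - 3·Q  [with W=11, Q=-1]  = -19
Without intervention: T = -H + 2  [with H=-3]  = 5; W = -2·H + 5  [with H=-3]  = 11; R = 2·H - 3·T - 4  [with H=-3, T=5]  = -25; Q = -T - R + 4  [with T=5, R=-25]  = 24; P = -2·W - 3·Q  [with W=11, Q=24]  = -94.
Change = -19 − (-94) = 75.

75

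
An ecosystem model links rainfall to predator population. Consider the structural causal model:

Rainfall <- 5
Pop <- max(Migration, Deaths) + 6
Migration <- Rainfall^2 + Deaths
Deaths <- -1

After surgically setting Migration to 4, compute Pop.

The intervention breaks the incoming arrows to Migration: Migration <- Rainfall^2 + Deaths no longer applies, and Migration = 4.
Pop = max(Migration, Deaths) + 6  [with Migration=4, Deaths=-1]  = 10

10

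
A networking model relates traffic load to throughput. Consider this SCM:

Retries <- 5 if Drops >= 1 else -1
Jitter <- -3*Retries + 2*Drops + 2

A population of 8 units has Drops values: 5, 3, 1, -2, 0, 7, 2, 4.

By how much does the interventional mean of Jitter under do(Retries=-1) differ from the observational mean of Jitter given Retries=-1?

7

The intervention sets Retries=-1 in all 8 units regardless of Drops. Recomputing Jitter per unit gives 15, 11, 7, 1, 5, 19, 9, 13; average 10.
Conditioning on Retries=-1 selects the 2 unit(s) with Drops ∈ {-2, 0}. Their Jitter values: 1, 5. Mean = 3.
Difference = 10 − 3 = 7.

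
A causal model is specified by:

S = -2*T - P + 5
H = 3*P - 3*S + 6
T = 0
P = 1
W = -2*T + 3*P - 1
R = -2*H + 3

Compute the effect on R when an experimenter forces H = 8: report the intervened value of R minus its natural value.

-22

Under do(H=8), the mechanism H = 3*P - 3*S + 6 is discarded; H is fixed at 8.
R = -2*H + 3  [with H=8]  = -13
Without intervention: S = -2*T - P + 5  [with T=0, P=1]  = 4; H = 3*P - 3*S + 6  [with P=1, S=4]  = -3; R = -2*H + 3  [with H=-3]  = 9.
Change = -13 − 9 = -22.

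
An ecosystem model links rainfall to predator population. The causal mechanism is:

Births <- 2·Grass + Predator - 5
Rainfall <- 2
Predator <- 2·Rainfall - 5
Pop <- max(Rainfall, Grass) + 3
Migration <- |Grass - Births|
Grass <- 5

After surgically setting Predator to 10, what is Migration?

10

do(Predator=10) replaces the equation Predator <- 2·Rainfall - 5 with the constant Predator = 10.
Births = 2·Grass + Predator - 5  [with Grass=5, Predator=10]  = 15
Migration = |Grass - Births|  [with Grass=5, Births=15]  = 10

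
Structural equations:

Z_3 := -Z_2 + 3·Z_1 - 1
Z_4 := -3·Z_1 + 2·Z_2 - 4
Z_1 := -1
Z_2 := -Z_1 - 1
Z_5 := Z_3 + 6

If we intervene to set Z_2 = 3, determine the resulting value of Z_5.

do(Z_2=3) replaces the equation Z_2 := -Z_1 - 1 with the constant Z_2 = 3.
Z_3 = -Z_2 + 3·Z_1 - 1  [with Z_2=3, Z_1=-1]  = -7
Z_5 = Z_3 + 6  [with Z_3=-7]  = -1

-1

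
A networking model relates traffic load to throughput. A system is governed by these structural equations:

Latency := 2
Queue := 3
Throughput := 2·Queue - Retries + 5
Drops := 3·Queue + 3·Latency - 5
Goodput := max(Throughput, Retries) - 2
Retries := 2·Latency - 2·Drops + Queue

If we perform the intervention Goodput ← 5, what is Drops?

do(Goodput=5) replaces the equation Goodput := max(Throughput, Retries) - 2 with the constant Goodput = 5.
Drops is not downstream of the intervention, so its value is determined by the original equations.
Drops = 3·Queue + 3·Latency - 5  [with Queue=3, Latency=2]  = 10

10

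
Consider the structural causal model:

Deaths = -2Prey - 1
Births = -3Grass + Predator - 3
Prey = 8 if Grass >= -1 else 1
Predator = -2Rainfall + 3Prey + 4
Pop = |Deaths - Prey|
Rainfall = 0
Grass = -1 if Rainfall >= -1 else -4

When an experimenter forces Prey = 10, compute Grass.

Under do(Prey=10), the mechanism Prey = 8 if Grass >= -1 else 1 is discarded; Prey is fixed at 10.
Since Grass is not a descendant of the intervened variable, it is unaffected.
Grass = -1 if Rainfall >= -1 else -4  [with Rainfall=0]  = -1

-1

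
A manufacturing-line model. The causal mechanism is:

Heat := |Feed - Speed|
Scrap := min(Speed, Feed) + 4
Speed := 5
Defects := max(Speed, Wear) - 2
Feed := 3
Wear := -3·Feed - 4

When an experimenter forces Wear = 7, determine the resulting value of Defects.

Intervening sets Wear = 7 and removes its equation (Wear := -3·Feed - 4).
Defects = max(Speed, Wear) - 2  [with Speed=5, Wear=7]  = 5

5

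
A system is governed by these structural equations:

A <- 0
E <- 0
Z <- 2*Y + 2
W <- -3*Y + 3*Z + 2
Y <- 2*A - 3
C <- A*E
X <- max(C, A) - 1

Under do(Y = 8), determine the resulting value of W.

32

The intervention breaks the incoming arrows to Y: Y <- 2*A - 3 no longer applies, and Y = 8.
Z = 2*Y + 2  [with Y=8]  = 18
W = -3*Y + 3*Z + 2  [with Y=8, Z=18]  = 32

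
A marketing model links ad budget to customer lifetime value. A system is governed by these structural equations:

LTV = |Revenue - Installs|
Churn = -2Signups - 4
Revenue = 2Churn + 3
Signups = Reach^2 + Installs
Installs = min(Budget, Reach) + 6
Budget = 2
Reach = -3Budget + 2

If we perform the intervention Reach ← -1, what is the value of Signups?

6

Under do(Reach=-1), the mechanism Reach = -3Budget + 2 is discarded; Reach is fixed at -1.
Installs = min(Budget, Reach) + 6  [with Budget=2, Reach=-1]  = 5
Signups = Reach^2 + Installs  [with Reach=-1, Installs=5]  = 6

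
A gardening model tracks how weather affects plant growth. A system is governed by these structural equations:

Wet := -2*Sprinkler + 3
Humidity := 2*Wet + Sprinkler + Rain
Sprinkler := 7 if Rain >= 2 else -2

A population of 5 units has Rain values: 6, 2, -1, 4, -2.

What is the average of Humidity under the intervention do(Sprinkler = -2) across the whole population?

13.8

Every unit gets Sprinkler=-2 under the intervention. Humidity values become 18, 14, 11, 16, 10; E[Humidity|do(Sprinkler=-2)] = 13.8.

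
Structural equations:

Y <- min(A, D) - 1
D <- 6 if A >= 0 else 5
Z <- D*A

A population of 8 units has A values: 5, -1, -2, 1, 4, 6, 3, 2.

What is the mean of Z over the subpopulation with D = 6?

E[Z|D=6] averages over only the 6 units with D=6 (A = 5, 1, 4, 6, 3, 2): Z = 30, 6, 24, 36, 18, 12, mean 21.

21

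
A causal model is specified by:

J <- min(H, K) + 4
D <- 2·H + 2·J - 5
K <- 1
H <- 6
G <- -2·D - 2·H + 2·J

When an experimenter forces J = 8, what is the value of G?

do(J=8) replaces the equation J <- min(H, K) + 4 with the constant J = 8.
D = 2·H + 2·J - 5  [with H=6, J=8]  = 23
G = -2·D - 2·H + 2·J  [with D=23, H=6, J=8]  = -42

-42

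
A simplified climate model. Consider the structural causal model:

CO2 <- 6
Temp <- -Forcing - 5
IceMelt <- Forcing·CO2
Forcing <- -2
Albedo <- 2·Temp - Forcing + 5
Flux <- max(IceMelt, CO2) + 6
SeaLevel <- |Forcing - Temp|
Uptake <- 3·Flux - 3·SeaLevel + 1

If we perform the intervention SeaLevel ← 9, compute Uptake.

10

Intervening sets SeaLevel = 9 and removes its equation (SeaLevel <- |Forcing - Temp|).
IceMelt = Forcing·CO2  [with Forcing=-2, CO2=6]  = -12
Flux = max(IceMelt, CO2) + 6  [with IceMelt=-12, CO2=6]  = 12
Uptake = 3·Flux - 3·SeaLevel + 1  [with Flux=12, SeaLevel=9]  = 10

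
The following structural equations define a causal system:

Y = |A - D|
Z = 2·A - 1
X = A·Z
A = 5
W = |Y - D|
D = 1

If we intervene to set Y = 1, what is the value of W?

0

The intervention breaks the incoming arrows to Y: Y = |A - D| no longer applies, and Y = 1.
W = |Y - D|  [with Y=1, D=1]  = 0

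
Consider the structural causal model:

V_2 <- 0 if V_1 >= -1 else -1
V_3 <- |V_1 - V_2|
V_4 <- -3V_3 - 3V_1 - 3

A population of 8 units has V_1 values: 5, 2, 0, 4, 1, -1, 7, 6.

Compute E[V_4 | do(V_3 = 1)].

-15

The intervention sets V_3=1 in all 8 units regardless of V_1. Recomputing V_4 per unit gives -21, -12, -6, -18, -9, -3, -27, -24; average -15.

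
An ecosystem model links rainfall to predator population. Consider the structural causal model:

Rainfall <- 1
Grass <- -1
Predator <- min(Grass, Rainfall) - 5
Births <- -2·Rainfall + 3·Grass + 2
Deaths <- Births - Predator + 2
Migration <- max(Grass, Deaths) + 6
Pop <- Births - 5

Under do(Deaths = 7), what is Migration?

The intervention breaks the incoming arrows to Deaths: Deaths <- Births - Predator + 2 no longer applies, and Deaths = 7.
Migration = max(Grass, Deaths) + 6  [with Grass=-1, Deaths=7]  = 13

13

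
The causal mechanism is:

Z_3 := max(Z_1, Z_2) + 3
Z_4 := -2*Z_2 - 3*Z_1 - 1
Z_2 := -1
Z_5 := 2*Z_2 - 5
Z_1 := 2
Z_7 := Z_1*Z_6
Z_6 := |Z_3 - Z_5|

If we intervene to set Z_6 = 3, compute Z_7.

6

Intervening sets Z_6 = 3 and removes its equation (Z_6 := |Z_3 - Z_5|).
Z_7 = Z_1*Z_6  [with Z_1=2, Z_6=3]  = 6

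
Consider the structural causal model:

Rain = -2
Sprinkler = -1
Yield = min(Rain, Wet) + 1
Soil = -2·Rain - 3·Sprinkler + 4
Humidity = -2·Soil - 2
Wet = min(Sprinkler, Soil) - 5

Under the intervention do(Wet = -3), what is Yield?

-2

Under do(Wet=-3), the mechanism Wet = min(Sprinkler, Soil) - 5 is discarded; Wet is fixed at -3.
Yield = min(Rain, Wet) + 1  [with Rain=-2, Wet=-3]  = -2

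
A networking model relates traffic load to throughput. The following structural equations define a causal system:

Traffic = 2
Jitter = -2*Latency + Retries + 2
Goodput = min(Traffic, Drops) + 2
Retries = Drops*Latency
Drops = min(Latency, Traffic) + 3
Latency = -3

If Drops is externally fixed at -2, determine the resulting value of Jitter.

do(Drops=-2) replaces the equation Drops = min(Latency, Traffic) + 3 with the constant Drops = -2.
Retries = Drops*Latency  [with Drops=-2, Latency=-3]  = 6
Jitter = -2*Latency + Retries + 2  [with Latency=-3, Retries=6]  = 14

14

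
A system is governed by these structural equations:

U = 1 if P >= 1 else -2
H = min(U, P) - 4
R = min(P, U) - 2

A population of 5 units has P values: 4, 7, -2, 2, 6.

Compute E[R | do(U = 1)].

-1.6

Every unit gets U=1 under the intervention. R values become -1, -1, -4, -1, -1; E[R|do(U=1)] = -1.6.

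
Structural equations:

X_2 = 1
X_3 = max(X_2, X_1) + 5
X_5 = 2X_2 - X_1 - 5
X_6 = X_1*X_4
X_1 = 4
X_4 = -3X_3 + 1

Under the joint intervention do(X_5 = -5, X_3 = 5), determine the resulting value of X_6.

The joint intervention fixes X_5 = -5, X_3 = 5, removing each variable's own equation.
X_4 = -3X_3 + 1  [with X_3=5]  = -14
X_6 = X_1*X_4  [with X_1=4, X_4=-14]  = -56

-56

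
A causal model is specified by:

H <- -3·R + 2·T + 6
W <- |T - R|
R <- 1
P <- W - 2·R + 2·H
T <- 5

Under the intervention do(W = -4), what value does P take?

do(W=-4) replaces the equation W <- |T - R| with the constant W = -4.
H = -3·R + 2·T + 6  [with R=1, T=5]  = 13
P = W - 2·R + 2·H  [with W=-4, R=1, H=13]  = 20

20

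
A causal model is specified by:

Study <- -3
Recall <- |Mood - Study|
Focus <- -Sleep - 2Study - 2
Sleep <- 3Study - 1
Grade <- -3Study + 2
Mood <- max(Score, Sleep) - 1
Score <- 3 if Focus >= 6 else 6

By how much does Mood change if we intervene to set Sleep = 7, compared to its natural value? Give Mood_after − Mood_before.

do(Sleep=7) replaces the equation Sleep <- 3Study - 1 with the constant Sleep = 7.
Focus = -Sleep - 2Study - 2  [with Sleep=7, Study=-3]  = -3
Score = 3 if Focus >= 6 else 6  [with Focus=-3]  = 6
Mood = max(Score, Sleep) - 1  [with Score=6, Sleep=7]  = 6
Without intervention: Sleep = 3Study - 1  [with Study=-3]  = -10; Focus = -Sleep - 2Study - 2  [with Sleep=-10, Study=-3]  = 14; Score = 3 if Focus >= 6 else 6  [with Focus=14]  = 3; Mood = max(Score, Sleep) - 1  [with Score=3, Sleep=-10]  = 2.
Change = 6 − 2 = 4.

4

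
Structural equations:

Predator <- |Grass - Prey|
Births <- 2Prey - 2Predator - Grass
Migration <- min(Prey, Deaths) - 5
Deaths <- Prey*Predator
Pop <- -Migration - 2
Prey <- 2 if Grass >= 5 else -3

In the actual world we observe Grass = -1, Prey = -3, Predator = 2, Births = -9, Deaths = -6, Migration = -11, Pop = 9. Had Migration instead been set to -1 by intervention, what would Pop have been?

Intervening sets Migration = -1 and removes its equation (Migration <- min(Prey, Deaths) - 5).
Pop = -Migration - 2  [with Migration=-1]  = -1

-1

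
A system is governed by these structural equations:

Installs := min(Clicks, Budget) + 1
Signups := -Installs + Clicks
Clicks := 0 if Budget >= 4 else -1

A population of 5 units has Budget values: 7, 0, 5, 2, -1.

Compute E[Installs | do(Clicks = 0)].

Every unit gets Clicks=0 under the intervention. Installs values become 1, 1, 1, 1, 0; E[Installs|do(Clicks=0)] = 0.8.

0.8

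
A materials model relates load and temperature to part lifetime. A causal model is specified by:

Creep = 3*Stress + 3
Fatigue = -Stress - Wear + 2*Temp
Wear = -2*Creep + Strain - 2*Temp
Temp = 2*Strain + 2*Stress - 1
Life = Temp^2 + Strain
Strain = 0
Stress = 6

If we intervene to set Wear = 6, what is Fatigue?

The intervention breaks the incoming arrows to Wear: Wear = -2*Creep + Strain - 2*Temp no longer applies, and Wear = 6.
Temp = 2*Strain + 2*Stress - 1  [with Strain=0, Stress=6]  = 11
Fatigue = -Stress - Wear + 2*Temp  [with Stress=6, Wear=6, Temp=11]  = 10

10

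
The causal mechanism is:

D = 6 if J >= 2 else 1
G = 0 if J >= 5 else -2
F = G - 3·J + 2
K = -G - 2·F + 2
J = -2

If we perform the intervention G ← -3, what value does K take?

-5

do(G=-3) replaces the equation G = 0 if J >= 5 else -2 with the constant G = -3.
F = G - 3·J + 2  [with G=-3, J=-2]  = 5
K = -G - 2·F + 2  [with G=-3, F=5]  = -5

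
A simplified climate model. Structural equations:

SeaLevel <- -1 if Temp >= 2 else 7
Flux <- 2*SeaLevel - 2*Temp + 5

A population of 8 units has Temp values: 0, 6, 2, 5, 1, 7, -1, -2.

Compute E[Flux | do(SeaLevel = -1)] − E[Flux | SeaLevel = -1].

The intervention sets SeaLevel=-1 in all 8 units regardless of Temp. Recomputing Flux per unit gives 3, -9, -1, -7, 1, -11, 5, 7; average -1.5.
E[Flux|SeaLevel=-1] averages over only the 4 units with SeaLevel=-1 (Temp = 6, 2, 5, 7): Flux = -9, -1, -7, -11, mean -7.
Difference = -1.5 − (-7) = 5.5.

5.5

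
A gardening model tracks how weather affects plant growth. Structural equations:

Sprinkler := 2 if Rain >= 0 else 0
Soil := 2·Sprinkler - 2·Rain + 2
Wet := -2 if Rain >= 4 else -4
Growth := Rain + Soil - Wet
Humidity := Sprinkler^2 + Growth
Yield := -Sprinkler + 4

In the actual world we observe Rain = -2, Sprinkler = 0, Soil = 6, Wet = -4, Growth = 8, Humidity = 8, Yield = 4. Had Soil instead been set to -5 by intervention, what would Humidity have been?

-3

The intervention breaks the incoming arrows to Soil: Soil := 2·Sprinkler - 2·Rain + 2 no longer applies, and Soil = -5.
Sprinkler = 2 if Rain >= 0 else 0  [with Rain=-2]  = 0
Wet = -2 if Rain >= 4 else -4  [with Rain=-2]  = -4
Growth = Rain + Soil - Wet  [with Rain=-2, Soil=-5, Wet=-4]  = -3
Humidity = Sprinkler^2 + Growth  [with Sprinkler=0, Growth=-3]  = -3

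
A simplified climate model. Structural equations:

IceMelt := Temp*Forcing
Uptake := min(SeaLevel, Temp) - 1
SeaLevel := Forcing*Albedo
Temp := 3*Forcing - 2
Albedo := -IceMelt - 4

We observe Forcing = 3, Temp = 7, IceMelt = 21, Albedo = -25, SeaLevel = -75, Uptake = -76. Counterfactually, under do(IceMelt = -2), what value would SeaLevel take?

-6

do(IceMelt=-2) replaces the equation IceMelt := Temp*Forcing with the constant IceMelt = -2.
Albedo = -IceMelt - 4  [with IceMelt=-2]  = -2
SeaLevel = Forcing*Albedo  [with Forcing=3, Albedo=-2]  = -6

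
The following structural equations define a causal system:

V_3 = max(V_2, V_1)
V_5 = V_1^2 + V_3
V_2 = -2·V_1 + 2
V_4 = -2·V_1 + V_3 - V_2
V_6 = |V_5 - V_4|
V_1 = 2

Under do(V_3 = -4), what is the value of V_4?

The intervention breaks the incoming arrows to V_3: V_3 = max(V_2, V_1) no longer applies, and V_3 = -4.
V_2 = -2·V_1 + 2  [with V_1=2]  = -2
V_4 = -2·V_1 + V_3 - V_2  [with V_1=2, V_3=-4, V_2=-2]  = -6

-6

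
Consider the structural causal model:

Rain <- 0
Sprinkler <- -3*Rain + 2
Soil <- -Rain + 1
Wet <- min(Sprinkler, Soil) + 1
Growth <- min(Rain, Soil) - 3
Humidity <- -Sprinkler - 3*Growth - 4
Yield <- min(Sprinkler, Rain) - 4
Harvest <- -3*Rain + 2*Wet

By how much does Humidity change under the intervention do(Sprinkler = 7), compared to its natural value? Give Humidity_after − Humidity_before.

Under do(Sprinkler=7), the mechanism Sprinkler <- -3*Rain + 2 is discarded; Sprinkler is fixed at 7.
Soil = -Rain + 1  [with Rain=0]  = 1
Growth = min(Rain, Soil) - 3  [with Rain=0, Soil=1]  = -3
Humidity = -Sprinkler - 3*Growth - 4  [with Sprinkler=7, Growth=-3]  = -2
Without intervention: Sprinkler = -3*Rain + 2  [with Rain=0]  = 2; Soil = -Rain + 1  [with Rain=0]  = 1; Growth = min(Rain, Soil) - 3  [with Rain=0, Soil=1]  = -3; Humidity = -Sprinkler - 3*Growth - 4  [with Sprinkler=2, Growth=-3]  = 3.
Change = -2 − 3 = -5.

-5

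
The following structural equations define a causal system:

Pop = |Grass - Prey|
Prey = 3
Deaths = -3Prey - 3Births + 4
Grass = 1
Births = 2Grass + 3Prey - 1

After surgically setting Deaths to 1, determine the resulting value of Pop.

Intervening sets Deaths = 1 and removes its equation (Deaths = -3Prey - 3Births + 4).
No directed path runs from Deaths to Pop, so Pop keeps its natural value.
Pop = |Grass - Prey|  [with Grass=1, Prey=3]  = 2

2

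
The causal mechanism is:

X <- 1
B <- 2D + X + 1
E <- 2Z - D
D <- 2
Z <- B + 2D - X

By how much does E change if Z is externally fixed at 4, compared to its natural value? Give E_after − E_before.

-10

Intervening sets Z = 4 and removes its equation (Z <- B + 2D - X).
E = 2Z - D  [with Z=4, D=2]  = 6
Without intervention: B = 2D + X + 1  [with D=2, X=1]  = 6; Z = B + 2D - X  [with B=6, D=2, X=1]  = 9; E = 2Z - D  [with Z=9, D=2]  = 16.
Change = 6 − 16 = -10.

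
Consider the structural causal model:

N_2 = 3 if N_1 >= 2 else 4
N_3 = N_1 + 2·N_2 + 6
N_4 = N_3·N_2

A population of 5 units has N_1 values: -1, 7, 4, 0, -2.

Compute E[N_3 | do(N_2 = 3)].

13.6

Every unit gets N_2=3 under the intervention. N_3 values become 11, 19, 16, 12, 10; E[N_3|do(N_2=3)] = 13.6.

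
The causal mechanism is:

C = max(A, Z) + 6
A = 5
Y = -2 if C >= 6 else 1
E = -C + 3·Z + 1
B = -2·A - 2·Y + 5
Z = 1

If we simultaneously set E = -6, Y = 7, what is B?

The joint intervention fixes E = -6, Y = 7, removing each variable's own equation.
B = -2·A - 2·Y + 5  [with A=5, Y=7]  = -19

-19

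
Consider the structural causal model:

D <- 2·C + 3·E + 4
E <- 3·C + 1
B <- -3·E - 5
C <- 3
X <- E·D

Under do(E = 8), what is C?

3

Under do(E=8), the mechanism E <- 3·C + 1 is discarded; E is fixed at 8.
C is not downstream of the intervention, so its value is determined by the original equations.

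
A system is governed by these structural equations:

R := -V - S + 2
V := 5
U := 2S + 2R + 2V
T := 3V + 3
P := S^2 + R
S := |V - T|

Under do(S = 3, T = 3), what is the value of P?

3

Setting S = 3, T = 3 by intervention discards those variables' equations.
R = -V - S + 2  [with V=5, S=3]  = -6
P = S^2 + R  [with S=3, R=-6]  = 3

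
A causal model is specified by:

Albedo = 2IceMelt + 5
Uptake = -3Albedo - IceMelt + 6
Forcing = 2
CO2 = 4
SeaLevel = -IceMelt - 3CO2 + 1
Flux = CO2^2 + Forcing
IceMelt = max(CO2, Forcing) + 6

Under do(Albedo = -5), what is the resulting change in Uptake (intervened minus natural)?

90

The intervention breaks the incoming arrows to Albedo: Albedo = 2IceMelt + 5 no longer applies, and Albedo = -5.
IceMelt = max(CO2, Forcing) + 6  [with CO2=4, Forcing=2]  = 10
Uptake = -3Albedo - IceMelt + 6  [with Albedo=-5, IceMelt=10]  = 11
Without intervention: IceMelt = max(CO2, Forcing) + 6  [with CO2=4, Forcing=2]  = 10; Albedo = 2IceMelt + 5  [with IceMelt=10]  = 25; Uptake = -3Albedo - IceMelt + 6  [with Albedo=25, IceMelt=10]  = -79.
Change = 11 − (-79) = 90.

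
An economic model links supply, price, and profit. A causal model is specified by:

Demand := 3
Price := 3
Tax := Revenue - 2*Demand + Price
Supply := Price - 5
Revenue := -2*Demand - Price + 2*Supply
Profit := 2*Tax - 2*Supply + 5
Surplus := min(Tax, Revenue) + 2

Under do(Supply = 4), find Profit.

The intervention breaks the incoming arrows to Supply: Supply := Price - 5 no longer applies, and Supply = 4.
Revenue = -2*Demand - Price + 2*Supply  [with Demand=3, Price=3, Supply=4]  = -1
Tax = Revenue - 2*Demand + Price  [with Revenue=-1, Demand=3, Price=3]  = -4
Profit = 2*Tax - 2*Supply + 5  [with Tax=-4, Supply=4]  = -11

-11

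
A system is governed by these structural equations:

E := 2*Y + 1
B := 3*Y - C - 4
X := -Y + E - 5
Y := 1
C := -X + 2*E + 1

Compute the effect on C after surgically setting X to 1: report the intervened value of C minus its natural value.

-4

The intervention breaks the incoming arrows to X: X := -Y + E - 5 no longer applies, and X = 1.
E = 2*Y + 1  [with Y=1]  = 3
C = -X + 2*E + 1  [with X=1, E=3]  = 6
Without intervention: E = 2*Y + 1  [with Y=1]  = 3; X = -Y + E - 5  [with Y=1, E=3]  = -3; C = -X + 2*E + 1  [with X=-3, E=3]  = 10.
Change = 6 − 10 = -4.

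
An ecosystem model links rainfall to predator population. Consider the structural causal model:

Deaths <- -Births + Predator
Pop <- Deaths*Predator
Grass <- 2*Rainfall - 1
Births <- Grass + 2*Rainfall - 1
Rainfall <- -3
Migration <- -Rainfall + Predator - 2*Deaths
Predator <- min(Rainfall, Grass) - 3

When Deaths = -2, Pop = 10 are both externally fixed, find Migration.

Under do(Deaths = -2, Pop = 10), each intervened variable's structural equation is replaced by its fixed value.
Grass = 2*Rainfall - 1  [with Rainfall=-3]  = -7
Predator = min(Rainfall, Grass) - 3  [with Rainfall=-3, Grass=-7]  = -10
Migration = -Rainfall + Predator - 2*Deaths  [with Rainfall=-3, Predator=-10, Deaths=-2]  = -3

-3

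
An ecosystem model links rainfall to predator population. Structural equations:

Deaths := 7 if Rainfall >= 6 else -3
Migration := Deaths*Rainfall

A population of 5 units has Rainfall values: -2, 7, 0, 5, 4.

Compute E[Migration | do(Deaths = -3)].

Every unit gets Deaths=-3 under the intervention. Migration values become 6, -21, 0, -15, -12; E[Migration|do(Deaths=-3)] = -8.4.

-8.4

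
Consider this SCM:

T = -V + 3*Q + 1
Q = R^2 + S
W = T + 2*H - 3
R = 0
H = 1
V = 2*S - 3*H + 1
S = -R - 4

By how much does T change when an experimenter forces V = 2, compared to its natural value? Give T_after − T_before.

-12

Under do(V=2), the mechanism V = 2*S - 3*H + 1 is discarded; V is fixed at 2.
S = -R - 4  [with R=0]  = -4
Q = R^2 + S  [with R=0, S=-4]  = -4
T = -V + 3*Q + 1  [with V=2, Q=-4]  = -13
Without intervention: S = -R - 4  [with R=0]  = -4; V = 2*S - 3*H + 1  [with S=-4, H=1]  = -10; Q = R^2 + S  [with R=0, S=-4]  = -4; T = -V + 3*Q + 1  [with V=-10, Q=-4]  = -1.
Change = -13 − (-1) = -12.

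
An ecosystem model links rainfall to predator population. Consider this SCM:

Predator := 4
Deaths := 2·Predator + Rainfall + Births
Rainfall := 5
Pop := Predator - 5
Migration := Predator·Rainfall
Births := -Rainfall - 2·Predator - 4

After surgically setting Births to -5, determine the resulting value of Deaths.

The intervention breaks the incoming arrows to Births: Births := -Rainfall - 2·Predator - 4 no longer applies, and Births = -5.
Deaths = 2·Predator + Rainfall + Births  [with Predator=4, Rainfall=5, Births=-5]  = 8

8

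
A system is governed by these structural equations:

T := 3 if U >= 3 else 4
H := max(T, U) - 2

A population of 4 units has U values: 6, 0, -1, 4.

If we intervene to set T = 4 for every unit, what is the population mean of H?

2.5

Every unit gets T=4 under the intervention. H values become 4, 2, 2, 2; E[H|do(T=4)] = 2.5.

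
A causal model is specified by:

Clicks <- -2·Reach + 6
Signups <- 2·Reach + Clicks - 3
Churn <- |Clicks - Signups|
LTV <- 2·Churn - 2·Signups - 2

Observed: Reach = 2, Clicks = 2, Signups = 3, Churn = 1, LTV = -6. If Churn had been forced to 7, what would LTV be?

6

Intervening sets Churn = 7 and removes its equation (Churn <- |Clicks - Signups|).
Clicks = -2·Reach + 6  [with Reach=2]  = 2
Signups = 2·Reach + Clicks - 3  [with Reach=2, Clicks=2]  = 3
LTV = 2·Churn - 2·Signups - 2  [with Churn=7, Signups=3]  = 6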